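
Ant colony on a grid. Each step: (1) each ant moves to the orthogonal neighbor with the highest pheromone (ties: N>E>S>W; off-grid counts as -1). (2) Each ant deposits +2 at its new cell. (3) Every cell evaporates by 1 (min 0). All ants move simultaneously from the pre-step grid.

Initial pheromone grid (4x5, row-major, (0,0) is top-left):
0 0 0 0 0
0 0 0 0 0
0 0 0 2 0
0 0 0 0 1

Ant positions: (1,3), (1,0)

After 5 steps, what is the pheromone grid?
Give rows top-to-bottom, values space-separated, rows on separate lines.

After step 1: ants at (2,3),(0,0)
  1 0 0 0 0
  0 0 0 0 0
  0 0 0 3 0
  0 0 0 0 0
After step 2: ants at (1,3),(0,1)
  0 1 0 0 0
  0 0 0 1 0
  0 0 0 2 0
  0 0 0 0 0
After step 3: ants at (2,3),(0,2)
  0 0 1 0 0
  0 0 0 0 0
  0 0 0 3 0
  0 0 0 0 0
After step 4: ants at (1,3),(0,3)
  0 0 0 1 0
  0 0 0 1 0
  0 0 0 2 0
  0 0 0 0 0
After step 5: ants at (2,3),(1,3)
  0 0 0 0 0
  0 0 0 2 0
  0 0 0 3 0
  0 0 0 0 0

0 0 0 0 0
0 0 0 2 0
0 0 0 3 0
0 0 0 0 0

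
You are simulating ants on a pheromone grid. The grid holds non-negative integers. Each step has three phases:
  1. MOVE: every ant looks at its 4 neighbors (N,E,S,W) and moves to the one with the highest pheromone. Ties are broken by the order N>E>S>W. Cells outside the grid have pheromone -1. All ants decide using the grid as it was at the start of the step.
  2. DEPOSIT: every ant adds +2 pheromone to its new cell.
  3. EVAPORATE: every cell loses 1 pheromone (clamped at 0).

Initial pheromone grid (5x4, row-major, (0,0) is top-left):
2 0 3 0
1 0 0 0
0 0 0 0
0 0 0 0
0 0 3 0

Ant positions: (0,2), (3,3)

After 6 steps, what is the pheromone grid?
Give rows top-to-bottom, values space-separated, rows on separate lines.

After step 1: ants at (0,3),(2,3)
  1 0 2 1
  0 0 0 0
  0 0 0 1
  0 0 0 0
  0 0 2 0
After step 2: ants at (0,2),(1,3)
  0 0 3 0
  0 0 0 1
  0 0 0 0
  0 0 0 0
  0 0 1 0
After step 3: ants at (0,3),(0,3)
  0 0 2 3
  0 0 0 0
  0 0 0 0
  0 0 0 0
  0 0 0 0
After step 4: ants at (0,2),(0,2)
  0 0 5 2
  0 0 0 0
  0 0 0 0
  0 0 0 0
  0 0 0 0
After step 5: ants at (0,3),(0,3)
  0 0 4 5
  0 0 0 0
  0 0 0 0
  0 0 0 0
  0 0 0 0
After step 6: ants at (0,2),(0,2)
  0 0 7 4
  0 0 0 0
  0 0 0 0
  0 0 0 0
  0 0 0 0

0 0 7 4
0 0 0 0
0 0 0 0
0 0 0 0
0 0 0 0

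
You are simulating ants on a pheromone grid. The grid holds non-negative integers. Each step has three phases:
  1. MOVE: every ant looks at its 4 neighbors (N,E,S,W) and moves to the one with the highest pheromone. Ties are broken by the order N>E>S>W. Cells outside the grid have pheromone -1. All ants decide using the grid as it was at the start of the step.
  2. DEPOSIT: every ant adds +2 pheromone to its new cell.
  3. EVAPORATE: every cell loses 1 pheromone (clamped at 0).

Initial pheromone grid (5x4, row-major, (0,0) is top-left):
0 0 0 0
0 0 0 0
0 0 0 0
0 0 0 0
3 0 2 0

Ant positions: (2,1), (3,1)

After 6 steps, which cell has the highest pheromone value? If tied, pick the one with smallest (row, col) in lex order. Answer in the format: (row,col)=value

Answer: (1,1)=6

Derivation:
Step 1: ant0:(2,1)->N->(1,1) | ant1:(3,1)->N->(2,1)
  grid max=2 at (4,0)
Step 2: ant0:(1,1)->S->(2,1) | ant1:(2,1)->N->(1,1)
  grid max=2 at (1,1)
Step 3: ant0:(2,1)->N->(1,1) | ant1:(1,1)->S->(2,1)
  grid max=3 at (1,1)
Step 4: ant0:(1,1)->S->(2,1) | ant1:(2,1)->N->(1,1)
  grid max=4 at (1,1)
Step 5: ant0:(2,1)->N->(1,1) | ant1:(1,1)->S->(2,1)
  grid max=5 at (1,1)
Step 6: ant0:(1,1)->S->(2,1) | ant1:(2,1)->N->(1,1)
  grid max=6 at (1,1)
Final grid:
  0 0 0 0
  0 6 0 0
  0 6 0 0
  0 0 0 0
  0 0 0 0
Max pheromone 6 at (1,1)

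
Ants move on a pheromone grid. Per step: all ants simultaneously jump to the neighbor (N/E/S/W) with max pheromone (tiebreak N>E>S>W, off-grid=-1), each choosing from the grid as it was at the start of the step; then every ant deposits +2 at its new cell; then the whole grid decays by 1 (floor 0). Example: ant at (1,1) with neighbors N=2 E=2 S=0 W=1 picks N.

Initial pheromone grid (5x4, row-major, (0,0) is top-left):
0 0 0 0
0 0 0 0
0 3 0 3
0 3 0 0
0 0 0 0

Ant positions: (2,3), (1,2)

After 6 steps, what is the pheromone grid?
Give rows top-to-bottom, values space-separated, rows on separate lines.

After step 1: ants at (1,3),(0,2)
  0 0 1 0
  0 0 0 1
  0 2 0 2
  0 2 0 0
  0 0 0 0
After step 2: ants at (2,3),(0,3)
  0 0 0 1
  0 0 0 0
  0 1 0 3
  0 1 0 0
  0 0 0 0
After step 3: ants at (1,3),(1,3)
  0 0 0 0
  0 0 0 3
  0 0 0 2
  0 0 0 0
  0 0 0 0
After step 4: ants at (2,3),(2,3)
  0 0 0 0
  0 0 0 2
  0 0 0 5
  0 0 0 0
  0 0 0 0
After step 5: ants at (1,3),(1,3)
  0 0 0 0
  0 0 0 5
  0 0 0 4
  0 0 0 0
  0 0 0 0
After step 6: ants at (2,3),(2,3)
  0 0 0 0
  0 0 0 4
  0 0 0 7
  0 0 0 0
  0 0 0 0

0 0 0 0
0 0 0 4
0 0 0 7
0 0 0 0
0 0 0 0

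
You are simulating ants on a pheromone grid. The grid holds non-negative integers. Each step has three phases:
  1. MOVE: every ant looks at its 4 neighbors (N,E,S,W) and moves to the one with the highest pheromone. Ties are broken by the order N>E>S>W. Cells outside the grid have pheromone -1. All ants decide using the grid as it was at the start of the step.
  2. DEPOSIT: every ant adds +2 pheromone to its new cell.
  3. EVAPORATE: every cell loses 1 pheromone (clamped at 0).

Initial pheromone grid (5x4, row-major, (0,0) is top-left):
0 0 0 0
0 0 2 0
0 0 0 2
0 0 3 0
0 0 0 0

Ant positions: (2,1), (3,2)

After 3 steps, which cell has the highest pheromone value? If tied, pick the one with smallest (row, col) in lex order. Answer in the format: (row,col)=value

Answer: (3,2)=2

Derivation:
Step 1: ant0:(2,1)->N->(1,1) | ant1:(3,2)->N->(2,2)
  grid max=2 at (3,2)
Step 2: ant0:(1,1)->E->(1,2) | ant1:(2,2)->S->(3,2)
  grid max=3 at (3,2)
Step 3: ant0:(1,2)->N->(0,2) | ant1:(3,2)->N->(2,2)
  grid max=2 at (3,2)
Final grid:
  0 0 1 0
  0 0 1 0
  0 0 1 0
  0 0 2 0
  0 0 0 0
Max pheromone 2 at (3,2)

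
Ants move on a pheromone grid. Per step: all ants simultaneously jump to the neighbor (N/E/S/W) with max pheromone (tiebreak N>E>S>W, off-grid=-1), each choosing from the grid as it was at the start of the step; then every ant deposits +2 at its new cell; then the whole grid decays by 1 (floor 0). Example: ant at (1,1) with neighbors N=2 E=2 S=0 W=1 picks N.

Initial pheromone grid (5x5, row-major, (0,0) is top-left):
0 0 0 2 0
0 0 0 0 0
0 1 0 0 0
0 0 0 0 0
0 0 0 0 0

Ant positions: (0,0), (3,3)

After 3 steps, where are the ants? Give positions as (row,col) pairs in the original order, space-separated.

Step 1: ant0:(0,0)->E->(0,1) | ant1:(3,3)->N->(2,3)
  grid max=1 at (0,1)
Step 2: ant0:(0,1)->E->(0,2) | ant1:(2,3)->N->(1,3)
  grid max=1 at (0,2)
Step 3: ant0:(0,2)->E->(0,3) | ant1:(1,3)->N->(0,3)
  grid max=3 at (0,3)

(0,3) (0,3)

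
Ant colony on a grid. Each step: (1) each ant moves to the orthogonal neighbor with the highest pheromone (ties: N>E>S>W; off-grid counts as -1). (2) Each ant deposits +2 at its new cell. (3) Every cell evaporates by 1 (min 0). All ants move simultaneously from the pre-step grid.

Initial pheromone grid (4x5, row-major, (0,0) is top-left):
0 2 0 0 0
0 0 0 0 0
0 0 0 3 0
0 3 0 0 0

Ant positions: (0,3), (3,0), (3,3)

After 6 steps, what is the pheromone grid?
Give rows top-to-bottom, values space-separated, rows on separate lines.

After step 1: ants at (0,4),(3,1),(2,3)
  0 1 0 0 1
  0 0 0 0 0
  0 0 0 4 0
  0 4 0 0 0
After step 2: ants at (1,4),(2,1),(1,3)
  0 0 0 0 0
  0 0 0 1 1
  0 1 0 3 0
  0 3 0 0 0
After step 3: ants at (1,3),(3,1),(2,3)
  0 0 0 0 0
  0 0 0 2 0
  0 0 0 4 0
  0 4 0 0 0
After step 4: ants at (2,3),(2,1),(1,3)
  0 0 0 0 0
  0 0 0 3 0
  0 1 0 5 0
  0 3 0 0 0
After step 5: ants at (1,3),(3,1),(2,3)
  0 0 0 0 0
  0 0 0 4 0
  0 0 0 6 0
  0 4 0 0 0
After step 6: ants at (2,3),(2,1),(1,3)
  0 0 0 0 0
  0 0 0 5 0
  0 1 0 7 0
  0 3 0 0 0

0 0 0 0 0
0 0 0 5 0
0 1 0 7 0
0 3 0 0 0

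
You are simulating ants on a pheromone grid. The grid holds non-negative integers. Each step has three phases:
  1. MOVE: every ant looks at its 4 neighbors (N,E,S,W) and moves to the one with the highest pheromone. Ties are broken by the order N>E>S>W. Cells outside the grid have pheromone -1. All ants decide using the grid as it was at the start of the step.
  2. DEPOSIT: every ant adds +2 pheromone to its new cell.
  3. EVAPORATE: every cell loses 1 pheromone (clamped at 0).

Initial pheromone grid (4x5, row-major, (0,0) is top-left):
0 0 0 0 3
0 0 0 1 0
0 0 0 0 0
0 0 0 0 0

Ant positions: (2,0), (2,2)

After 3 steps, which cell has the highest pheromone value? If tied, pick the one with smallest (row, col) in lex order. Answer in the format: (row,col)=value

Answer: (0,1)=1

Derivation:
Step 1: ant0:(2,0)->N->(1,0) | ant1:(2,2)->N->(1,2)
  grid max=2 at (0,4)
Step 2: ant0:(1,0)->N->(0,0) | ant1:(1,2)->N->(0,2)
  grid max=1 at (0,0)
Step 3: ant0:(0,0)->E->(0,1) | ant1:(0,2)->E->(0,3)
  grid max=1 at (0,1)
Final grid:
  0 1 0 1 0
  0 0 0 0 0
  0 0 0 0 0
  0 0 0 0 0
Max pheromone 1 at (0,1)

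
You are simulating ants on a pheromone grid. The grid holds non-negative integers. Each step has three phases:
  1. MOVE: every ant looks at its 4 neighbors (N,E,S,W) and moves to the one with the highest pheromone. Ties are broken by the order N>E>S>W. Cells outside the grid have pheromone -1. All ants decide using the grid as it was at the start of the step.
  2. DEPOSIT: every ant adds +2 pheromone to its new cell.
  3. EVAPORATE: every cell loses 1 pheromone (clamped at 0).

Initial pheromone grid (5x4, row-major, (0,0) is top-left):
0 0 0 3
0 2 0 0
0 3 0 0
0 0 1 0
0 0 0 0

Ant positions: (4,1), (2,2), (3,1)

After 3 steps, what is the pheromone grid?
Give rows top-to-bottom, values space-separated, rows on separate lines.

After step 1: ants at (3,1),(2,1),(2,1)
  0 0 0 2
  0 1 0 0
  0 6 0 0
  0 1 0 0
  0 0 0 0
After step 2: ants at (2,1),(1,1),(1,1)
  0 0 0 1
  0 4 0 0
  0 7 0 0
  0 0 0 0
  0 0 0 0
After step 3: ants at (1,1),(2,1),(2,1)
  0 0 0 0
  0 5 0 0
  0 10 0 0
  0 0 0 0
  0 0 0 0

0 0 0 0
0 5 0 0
0 10 0 0
0 0 0 0
0 0 0 0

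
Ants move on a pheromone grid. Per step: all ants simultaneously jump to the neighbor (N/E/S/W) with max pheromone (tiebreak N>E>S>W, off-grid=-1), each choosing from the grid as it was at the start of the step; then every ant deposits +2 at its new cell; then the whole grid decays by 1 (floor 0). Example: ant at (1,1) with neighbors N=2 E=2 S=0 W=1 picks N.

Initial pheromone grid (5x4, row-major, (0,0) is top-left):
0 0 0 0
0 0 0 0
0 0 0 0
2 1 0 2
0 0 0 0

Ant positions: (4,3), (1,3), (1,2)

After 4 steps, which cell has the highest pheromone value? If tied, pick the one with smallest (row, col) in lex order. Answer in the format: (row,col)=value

Answer: (0,2)=4

Derivation:
Step 1: ant0:(4,3)->N->(3,3) | ant1:(1,3)->N->(0,3) | ant2:(1,2)->N->(0,2)
  grid max=3 at (3,3)
Step 2: ant0:(3,3)->N->(2,3) | ant1:(0,3)->W->(0,2) | ant2:(0,2)->E->(0,3)
  grid max=2 at (0,2)
Step 3: ant0:(2,3)->S->(3,3) | ant1:(0,2)->E->(0,3) | ant2:(0,3)->W->(0,2)
  grid max=3 at (0,2)
Step 4: ant0:(3,3)->N->(2,3) | ant1:(0,3)->W->(0,2) | ant2:(0,2)->E->(0,3)
  grid max=4 at (0,2)
Final grid:
  0 0 4 4
  0 0 0 0
  0 0 0 1
  0 0 0 2
  0 0 0 0
Max pheromone 4 at (0,2)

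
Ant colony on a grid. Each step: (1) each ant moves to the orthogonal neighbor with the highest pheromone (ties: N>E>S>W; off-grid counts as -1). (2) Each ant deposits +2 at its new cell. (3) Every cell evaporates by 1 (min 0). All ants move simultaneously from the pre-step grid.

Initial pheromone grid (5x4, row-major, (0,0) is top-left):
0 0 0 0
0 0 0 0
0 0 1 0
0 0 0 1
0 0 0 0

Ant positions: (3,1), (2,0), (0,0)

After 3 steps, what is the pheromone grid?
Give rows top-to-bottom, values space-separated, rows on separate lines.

After step 1: ants at (2,1),(1,0),(0,1)
  0 1 0 0
  1 0 0 0
  0 1 0 0
  0 0 0 0
  0 0 0 0
After step 2: ants at (1,1),(0,0),(0,2)
  1 0 1 0
  0 1 0 0
  0 0 0 0
  0 0 0 0
  0 0 0 0
After step 3: ants at (0,1),(0,1),(0,3)
  0 3 0 1
  0 0 0 0
  0 0 0 0
  0 0 0 0
  0 0 0 0

0 3 0 1
0 0 0 0
0 0 0 0
0 0 0 0
0 0 0 0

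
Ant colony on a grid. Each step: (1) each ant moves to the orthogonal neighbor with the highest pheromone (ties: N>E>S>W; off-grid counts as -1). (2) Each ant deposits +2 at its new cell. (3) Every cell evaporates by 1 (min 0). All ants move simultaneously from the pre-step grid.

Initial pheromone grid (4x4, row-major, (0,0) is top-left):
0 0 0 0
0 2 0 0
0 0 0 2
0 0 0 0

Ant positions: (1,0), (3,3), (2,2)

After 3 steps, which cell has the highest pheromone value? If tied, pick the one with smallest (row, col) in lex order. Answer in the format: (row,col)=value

Step 1: ant0:(1,0)->E->(1,1) | ant1:(3,3)->N->(2,3) | ant2:(2,2)->E->(2,3)
  grid max=5 at (2,3)
Step 2: ant0:(1,1)->N->(0,1) | ant1:(2,3)->N->(1,3) | ant2:(2,3)->N->(1,3)
  grid max=4 at (2,3)
Step 3: ant0:(0,1)->S->(1,1) | ant1:(1,3)->S->(2,3) | ant2:(1,3)->S->(2,3)
  grid max=7 at (2,3)
Final grid:
  0 0 0 0
  0 3 0 2
  0 0 0 7
  0 0 0 0
Max pheromone 7 at (2,3)

Answer: (2,3)=7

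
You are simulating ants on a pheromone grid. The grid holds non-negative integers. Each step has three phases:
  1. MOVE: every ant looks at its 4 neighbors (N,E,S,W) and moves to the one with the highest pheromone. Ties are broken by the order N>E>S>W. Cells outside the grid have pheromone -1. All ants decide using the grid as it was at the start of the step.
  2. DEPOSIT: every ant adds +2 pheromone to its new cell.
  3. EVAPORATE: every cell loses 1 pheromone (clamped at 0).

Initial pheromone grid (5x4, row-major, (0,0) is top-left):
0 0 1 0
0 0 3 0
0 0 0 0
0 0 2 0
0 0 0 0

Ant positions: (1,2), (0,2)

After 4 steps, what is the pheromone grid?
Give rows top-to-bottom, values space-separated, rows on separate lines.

After step 1: ants at (0,2),(1,2)
  0 0 2 0
  0 0 4 0
  0 0 0 0
  0 0 1 0
  0 0 0 0
After step 2: ants at (1,2),(0,2)
  0 0 3 0
  0 0 5 0
  0 0 0 0
  0 0 0 0
  0 0 0 0
After step 3: ants at (0,2),(1,2)
  0 0 4 0
  0 0 6 0
  0 0 0 0
  0 0 0 0
  0 0 0 0
After step 4: ants at (1,2),(0,2)
  0 0 5 0
  0 0 7 0
  0 0 0 0
  0 0 0 0
  0 0 0 0

0 0 5 0
0 0 7 0
0 0 0 0
0 0 0 0
0 0 0 0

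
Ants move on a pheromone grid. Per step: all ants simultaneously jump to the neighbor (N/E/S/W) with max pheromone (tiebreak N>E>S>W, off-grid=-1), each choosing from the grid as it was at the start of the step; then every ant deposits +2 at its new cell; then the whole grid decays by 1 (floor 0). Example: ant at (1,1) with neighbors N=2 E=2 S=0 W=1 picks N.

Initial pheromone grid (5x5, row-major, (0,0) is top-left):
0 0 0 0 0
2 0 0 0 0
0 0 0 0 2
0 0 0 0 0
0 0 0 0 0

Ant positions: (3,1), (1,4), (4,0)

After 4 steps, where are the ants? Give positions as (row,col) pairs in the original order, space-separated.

Step 1: ant0:(3,1)->N->(2,1) | ant1:(1,4)->S->(2,4) | ant2:(4,0)->N->(3,0)
  grid max=3 at (2,4)
Step 2: ant0:(2,1)->N->(1,1) | ant1:(2,4)->N->(1,4) | ant2:(3,0)->N->(2,0)
  grid max=2 at (2,4)
Step 3: ant0:(1,1)->N->(0,1) | ant1:(1,4)->S->(2,4) | ant2:(2,0)->N->(1,0)
  grid max=3 at (2,4)
Step 4: ant0:(0,1)->E->(0,2) | ant1:(2,4)->N->(1,4) | ant2:(1,0)->N->(0,0)
  grid max=2 at (2,4)

(0,2) (1,4) (0,0)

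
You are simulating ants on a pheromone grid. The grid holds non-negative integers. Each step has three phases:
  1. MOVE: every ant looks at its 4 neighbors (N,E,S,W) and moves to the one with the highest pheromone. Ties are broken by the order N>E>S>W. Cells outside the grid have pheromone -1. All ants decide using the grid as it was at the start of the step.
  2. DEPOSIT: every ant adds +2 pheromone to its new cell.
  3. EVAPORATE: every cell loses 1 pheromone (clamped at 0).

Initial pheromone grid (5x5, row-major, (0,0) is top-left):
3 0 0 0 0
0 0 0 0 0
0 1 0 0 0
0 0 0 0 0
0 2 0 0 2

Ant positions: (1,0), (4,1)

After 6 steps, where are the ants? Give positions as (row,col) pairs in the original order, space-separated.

Step 1: ant0:(1,0)->N->(0,0) | ant1:(4,1)->N->(3,1)
  grid max=4 at (0,0)
Step 2: ant0:(0,0)->E->(0,1) | ant1:(3,1)->S->(4,1)
  grid max=3 at (0,0)
Step 3: ant0:(0,1)->W->(0,0) | ant1:(4,1)->N->(3,1)
  grid max=4 at (0,0)
Step 4: ant0:(0,0)->E->(0,1) | ant1:(3,1)->S->(4,1)
  grid max=3 at (0,0)
Step 5: ant0:(0,1)->W->(0,0) | ant1:(4,1)->N->(3,1)
  grid max=4 at (0,0)
Step 6: ant0:(0,0)->E->(0,1) | ant1:(3,1)->S->(4,1)
  grid max=3 at (0,0)

(0,1) (4,1)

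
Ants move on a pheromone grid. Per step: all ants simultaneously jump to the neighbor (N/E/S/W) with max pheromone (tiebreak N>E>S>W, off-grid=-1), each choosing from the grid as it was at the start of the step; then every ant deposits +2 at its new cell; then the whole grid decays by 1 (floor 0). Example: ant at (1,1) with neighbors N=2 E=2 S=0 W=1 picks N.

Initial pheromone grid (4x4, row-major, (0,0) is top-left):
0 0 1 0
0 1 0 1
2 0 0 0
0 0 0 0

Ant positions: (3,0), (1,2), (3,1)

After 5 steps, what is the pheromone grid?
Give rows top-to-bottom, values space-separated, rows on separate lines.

After step 1: ants at (2,0),(0,2),(2,1)
  0 0 2 0
  0 0 0 0
  3 1 0 0
  0 0 0 0
After step 2: ants at (2,1),(0,3),(2,0)
  0 0 1 1
  0 0 0 0
  4 2 0 0
  0 0 0 0
After step 3: ants at (2,0),(0,2),(2,1)
  0 0 2 0
  0 0 0 0
  5 3 0 0
  0 0 0 0
After step 4: ants at (2,1),(0,3),(2,0)
  0 0 1 1
  0 0 0 0
  6 4 0 0
  0 0 0 0
After step 5: ants at (2,0),(0,2),(2,1)
  0 0 2 0
  0 0 0 0
  7 5 0 0
  0 0 0 0

0 0 2 0
0 0 0 0
7 5 0 0
0 0 0 0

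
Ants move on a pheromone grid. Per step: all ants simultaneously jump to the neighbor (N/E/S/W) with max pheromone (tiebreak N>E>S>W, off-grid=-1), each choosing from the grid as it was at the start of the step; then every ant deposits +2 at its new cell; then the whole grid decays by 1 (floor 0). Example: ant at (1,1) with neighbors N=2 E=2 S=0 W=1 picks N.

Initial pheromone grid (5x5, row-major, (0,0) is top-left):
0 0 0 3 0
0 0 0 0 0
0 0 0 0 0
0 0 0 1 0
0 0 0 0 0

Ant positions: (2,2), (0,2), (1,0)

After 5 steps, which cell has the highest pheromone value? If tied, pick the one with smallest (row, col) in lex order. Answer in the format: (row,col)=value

Step 1: ant0:(2,2)->N->(1,2) | ant1:(0,2)->E->(0,3) | ant2:(1,0)->N->(0,0)
  grid max=4 at (0,3)
Step 2: ant0:(1,2)->N->(0,2) | ant1:(0,3)->E->(0,4) | ant2:(0,0)->E->(0,1)
  grid max=3 at (0,3)
Step 3: ant0:(0,2)->E->(0,3) | ant1:(0,4)->W->(0,3) | ant2:(0,1)->E->(0,2)
  grid max=6 at (0,3)
Step 4: ant0:(0,3)->W->(0,2) | ant1:(0,3)->W->(0,2) | ant2:(0,2)->E->(0,3)
  grid max=7 at (0,3)
Step 5: ant0:(0,2)->E->(0,3) | ant1:(0,2)->E->(0,3) | ant2:(0,3)->W->(0,2)
  grid max=10 at (0,3)
Final grid:
  0 0 6 10 0
  0 0 0 0 0
  0 0 0 0 0
  0 0 0 0 0
  0 0 0 0 0
Max pheromone 10 at (0,3)

Answer: (0,3)=10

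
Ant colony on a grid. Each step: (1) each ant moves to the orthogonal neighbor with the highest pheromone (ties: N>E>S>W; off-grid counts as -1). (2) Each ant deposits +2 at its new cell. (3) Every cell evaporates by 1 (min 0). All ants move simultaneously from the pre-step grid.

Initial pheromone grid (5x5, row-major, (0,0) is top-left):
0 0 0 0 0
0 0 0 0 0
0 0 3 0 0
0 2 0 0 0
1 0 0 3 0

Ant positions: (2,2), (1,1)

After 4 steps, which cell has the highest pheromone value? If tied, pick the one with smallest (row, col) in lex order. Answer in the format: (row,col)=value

Answer: (2,2)=3

Derivation:
Step 1: ant0:(2,2)->N->(1,2) | ant1:(1,1)->N->(0,1)
  grid max=2 at (2,2)
Step 2: ant0:(1,2)->S->(2,2) | ant1:(0,1)->E->(0,2)
  grid max=3 at (2,2)
Step 3: ant0:(2,2)->N->(1,2) | ant1:(0,2)->E->(0,3)
  grid max=2 at (2,2)
Step 4: ant0:(1,2)->S->(2,2) | ant1:(0,3)->E->(0,4)
  grid max=3 at (2,2)
Final grid:
  0 0 0 0 1
  0 0 0 0 0
  0 0 3 0 0
  0 0 0 0 0
  0 0 0 0 0
Max pheromone 3 at (2,2)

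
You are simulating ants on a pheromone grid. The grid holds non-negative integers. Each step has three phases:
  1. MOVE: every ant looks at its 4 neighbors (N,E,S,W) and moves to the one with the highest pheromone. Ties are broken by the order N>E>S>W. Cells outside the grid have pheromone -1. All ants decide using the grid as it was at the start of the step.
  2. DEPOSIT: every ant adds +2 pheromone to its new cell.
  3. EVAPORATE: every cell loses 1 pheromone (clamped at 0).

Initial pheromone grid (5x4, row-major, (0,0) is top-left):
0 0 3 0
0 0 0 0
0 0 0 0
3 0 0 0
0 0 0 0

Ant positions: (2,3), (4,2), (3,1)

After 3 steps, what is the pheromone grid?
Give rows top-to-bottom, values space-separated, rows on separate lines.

After step 1: ants at (1,3),(3,2),(3,0)
  0 0 2 0
  0 0 0 1
  0 0 0 0
  4 0 1 0
  0 0 0 0
After step 2: ants at (0,3),(2,2),(2,0)
  0 0 1 1
  0 0 0 0
  1 0 1 0
  3 0 0 0
  0 0 0 0
After step 3: ants at (0,2),(1,2),(3,0)
  0 0 2 0
  0 0 1 0
  0 0 0 0
  4 0 0 0
  0 0 0 0

0 0 2 0
0 0 1 0
0 0 0 0
4 0 0 0
0 0 0 0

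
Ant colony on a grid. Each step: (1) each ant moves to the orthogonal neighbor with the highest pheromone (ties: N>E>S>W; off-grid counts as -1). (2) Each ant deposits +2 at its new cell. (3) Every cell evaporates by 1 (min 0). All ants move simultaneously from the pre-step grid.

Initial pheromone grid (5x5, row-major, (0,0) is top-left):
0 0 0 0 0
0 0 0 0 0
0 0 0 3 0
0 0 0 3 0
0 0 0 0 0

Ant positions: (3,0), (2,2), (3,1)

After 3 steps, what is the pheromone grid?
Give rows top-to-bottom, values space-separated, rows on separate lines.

After step 1: ants at (2,0),(2,3),(2,1)
  0 0 0 0 0
  0 0 0 0 0
  1 1 0 4 0
  0 0 0 2 0
  0 0 0 0 0
After step 2: ants at (2,1),(3,3),(2,0)
  0 0 0 0 0
  0 0 0 0 0
  2 2 0 3 0
  0 0 0 3 0
  0 0 0 0 0
After step 3: ants at (2,0),(2,3),(2,1)
  0 0 0 0 0
  0 0 0 0 0
  3 3 0 4 0
  0 0 0 2 0
  0 0 0 0 0

0 0 0 0 0
0 0 0 0 0
3 3 0 4 0
0 0 0 2 0
0 0 0 0 0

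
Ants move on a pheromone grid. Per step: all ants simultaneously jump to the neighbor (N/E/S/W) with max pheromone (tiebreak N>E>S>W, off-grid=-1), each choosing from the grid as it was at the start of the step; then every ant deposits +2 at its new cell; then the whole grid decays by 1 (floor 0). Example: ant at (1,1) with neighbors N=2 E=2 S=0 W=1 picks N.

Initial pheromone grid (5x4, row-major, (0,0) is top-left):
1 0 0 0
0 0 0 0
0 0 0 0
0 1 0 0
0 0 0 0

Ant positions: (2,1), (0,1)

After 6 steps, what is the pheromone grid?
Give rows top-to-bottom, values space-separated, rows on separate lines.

After step 1: ants at (3,1),(0,0)
  2 0 0 0
  0 0 0 0
  0 0 0 0
  0 2 0 0
  0 0 0 0
After step 2: ants at (2,1),(0,1)
  1 1 0 0
  0 0 0 0
  0 1 0 0
  0 1 0 0
  0 0 0 0
After step 3: ants at (3,1),(0,0)
  2 0 0 0
  0 0 0 0
  0 0 0 0
  0 2 0 0
  0 0 0 0
After step 4: ants at (2,1),(0,1)
  1 1 0 0
  0 0 0 0
  0 1 0 0
  0 1 0 0
  0 0 0 0
After step 5: ants at (3,1),(0,0)
  2 0 0 0
  0 0 0 0
  0 0 0 0
  0 2 0 0
  0 0 0 0
After step 6: ants at (2,1),(0,1)
  1 1 0 0
  0 0 0 0
  0 1 0 0
  0 1 0 0
  0 0 0 0

1 1 0 0
0 0 0 0
0 1 0 0
0 1 0 0
0 0 0 0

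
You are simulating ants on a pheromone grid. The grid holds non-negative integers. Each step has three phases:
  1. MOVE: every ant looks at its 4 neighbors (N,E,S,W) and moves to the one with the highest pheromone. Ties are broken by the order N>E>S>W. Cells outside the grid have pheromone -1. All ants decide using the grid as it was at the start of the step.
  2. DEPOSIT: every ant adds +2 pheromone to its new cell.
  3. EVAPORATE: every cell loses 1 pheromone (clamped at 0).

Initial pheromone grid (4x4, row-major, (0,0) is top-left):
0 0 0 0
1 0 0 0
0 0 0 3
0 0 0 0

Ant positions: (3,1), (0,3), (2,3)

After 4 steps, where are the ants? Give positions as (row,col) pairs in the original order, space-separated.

Step 1: ant0:(3,1)->N->(2,1) | ant1:(0,3)->S->(1,3) | ant2:(2,3)->N->(1,3)
  grid max=3 at (1,3)
Step 2: ant0:(2,1)->N->(1,1) | ant1:(1,3)->S->(2,3) | ant2:(1,3)->S->(2,3)
  grid max=5 at (2,3)
Step 3: ant0:(1,1)->N->(0,1) | ant1:(2,3)->N->(1,3) | ant2:(2,3)->N->(1,3)
  grid max=5 at (1,3)
Step 4: ant0:(0,1)->E->(0,2) | ant1:(1,3)->S->(2,3) | ant2:(1,3)->S->(2,3)
  grid max=7 at (2,3)

(0,2) (2,3) (2,3)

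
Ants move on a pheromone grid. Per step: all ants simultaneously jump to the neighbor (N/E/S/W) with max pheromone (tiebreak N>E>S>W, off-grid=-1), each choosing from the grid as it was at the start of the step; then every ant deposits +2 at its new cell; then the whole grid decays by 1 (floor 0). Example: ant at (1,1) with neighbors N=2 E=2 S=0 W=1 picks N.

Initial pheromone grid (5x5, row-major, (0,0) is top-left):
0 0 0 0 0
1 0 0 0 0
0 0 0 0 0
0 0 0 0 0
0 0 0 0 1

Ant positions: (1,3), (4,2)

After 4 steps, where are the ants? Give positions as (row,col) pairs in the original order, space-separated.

Step 1: ant0:(1,3)->N->(0,3) | ant1:(4,2)->N->(3,2)
  grid max=1 at (0,3)
Step 2: ant0:(0,3)->E->(0,4) | ant1:(3,2)->N->(2,2)
  grid max=1 at (0,4)
Step 3: ant0:(0,4)->S->(1,4) | ant1:(2,2)->N->(1,2)
  grid max=1 at (1,2)
Step 4: ant0:(1,4)->N->(0,4) | ant1:(1,2)->N->(0,2)
  grid max=1 at (0,2)

(0,4) (0,2)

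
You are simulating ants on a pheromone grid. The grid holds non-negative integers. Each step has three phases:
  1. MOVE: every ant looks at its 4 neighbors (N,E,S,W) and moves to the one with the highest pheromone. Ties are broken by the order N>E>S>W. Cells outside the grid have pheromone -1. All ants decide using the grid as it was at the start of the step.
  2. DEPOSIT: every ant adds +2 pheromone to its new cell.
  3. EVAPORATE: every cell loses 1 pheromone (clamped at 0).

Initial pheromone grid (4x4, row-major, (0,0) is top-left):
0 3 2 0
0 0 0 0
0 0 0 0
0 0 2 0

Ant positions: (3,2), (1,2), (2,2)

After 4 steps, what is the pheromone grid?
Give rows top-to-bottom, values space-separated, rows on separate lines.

After step 1: ants at (2,2),(0,2),(3,2)
  0 2 3 0
  0 0 0 0
  0 0 1 0
  0 0 3 0
After step 2: ants at (3,2),(0,1),(2,2)
  0 3 2 0
  0 0 0 0
  0 0 2 0
  0 0 4 0
After step 3: ants at (2,2),(0,2),(3,2)
  0 2 3 0
  0 0 0 0
  0 0 3 0
  0 0 5 0
After step 4: ants at (3,2),(0,1),(2,2)
  0 3 2 0
  0 0 0 0
  0 0 4 0
  0 0 6 0

0 3 2 0
0 0 0 0
0 0 4 0
0 0 6 0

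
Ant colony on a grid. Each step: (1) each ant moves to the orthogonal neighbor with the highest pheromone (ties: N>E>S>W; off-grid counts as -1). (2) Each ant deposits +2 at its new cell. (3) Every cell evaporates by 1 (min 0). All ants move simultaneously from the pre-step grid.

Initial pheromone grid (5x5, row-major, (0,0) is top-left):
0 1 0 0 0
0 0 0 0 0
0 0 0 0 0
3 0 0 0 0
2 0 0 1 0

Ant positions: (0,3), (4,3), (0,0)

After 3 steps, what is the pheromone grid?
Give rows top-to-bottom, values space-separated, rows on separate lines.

After step 1: ants at (0,4),(3,3),(0,1)
  0 2 0 0 1
  0 0 0 0 0
  0 0 0 0 0
  2 0 0 1 0
  1 0 0 0 0
After step 2: ants at (1,4),(2,3),(0,2)
  0 1 1 0 0
  0 0 0 0 1
  0 0 0 1 0
  1 0 0 0 0
  0 0 0 0 0
After step 3: ants at (0,4),(1,3),(0,1)
  0 2 0 0 1
  0 0 0 1 0
  0 0 0 0 0
  0 0 0 0 0
  0 0 0 0 0

0 2 0 0 1
0 0 0 1 0
0 0 0 0 0
0 0 0 0 0
0 0 0 0 0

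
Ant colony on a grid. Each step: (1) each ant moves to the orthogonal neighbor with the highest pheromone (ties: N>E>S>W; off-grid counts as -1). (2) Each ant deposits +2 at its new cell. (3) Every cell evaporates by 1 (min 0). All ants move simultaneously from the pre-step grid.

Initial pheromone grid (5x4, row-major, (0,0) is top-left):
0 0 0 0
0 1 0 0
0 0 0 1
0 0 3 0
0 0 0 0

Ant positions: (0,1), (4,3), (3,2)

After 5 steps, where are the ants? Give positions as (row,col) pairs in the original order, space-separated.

Step 1: ant0:(0,1)->S->(1,1) | ant1:(4,3)->N->(3,3) | ant2:(3,2)->N->(2,2)
  grid max=2 at (1,1)
Step 2: ant0:(1,1)->N->(0,1) | ant1:(3,3)->W->(3,2) | ant2:(2,2)->S->(3,2)
  grid max=5 at (3,2)
Step 3: ant0:(0,1)->S->(1,1) | ant1:(3,2)->N->(2,2) | ant2:(3,2)->N->(2,2)
  grid max=4 at (3,2)
Step 4: ant0:(1,1)->N->(0,1) | ant1:(2,2)->S->(3,2) | ant2:(2,2)->S->(3,2)
  grid max=7 at (3,2)
Step 5: ant0:(0,1)->S->(1,1) | ant1:(3,2)->N->(2,2) | ant2:(3,2)->N->(2,2)
  grid max=6 at (3,2)

(1,1) (2,2) (2,2)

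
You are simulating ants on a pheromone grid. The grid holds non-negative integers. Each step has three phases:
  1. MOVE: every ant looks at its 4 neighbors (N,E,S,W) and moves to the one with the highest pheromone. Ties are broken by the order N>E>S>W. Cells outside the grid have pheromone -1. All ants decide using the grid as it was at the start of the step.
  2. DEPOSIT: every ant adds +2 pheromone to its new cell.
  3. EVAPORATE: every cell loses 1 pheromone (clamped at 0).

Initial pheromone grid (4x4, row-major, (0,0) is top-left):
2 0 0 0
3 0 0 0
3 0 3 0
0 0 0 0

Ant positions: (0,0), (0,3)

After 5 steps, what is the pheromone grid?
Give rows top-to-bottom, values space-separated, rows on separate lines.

After step 1: ants at (1,0),(1,3)
  1 0 0 0
  4 0 0 1
  2 0 2 0
  0 0 0 0
After step 2: ants at (2,0),(0,3)
  0 0 0 1
  3 0 0 0
  3 0 1 0
  0 0 0 0
After step 3: ants at (1,0),(1,3)
  0 0 0 0
  4 0 0 1
  2 0 0 0
  0 0 0 0
After step 4: ants at (2,0),(0,3)
  0 0 0 1
  3 0 0 0
  3 0 0 0
  0 0 0 0
After step 5: ants at (1,0),(1,3)
  0 0 0 0
  4 0 0 1
  2 0 0 0
  0 0 0 0

0 0 0 0
4 0 0 1
2 0 0 0
0 0 0 0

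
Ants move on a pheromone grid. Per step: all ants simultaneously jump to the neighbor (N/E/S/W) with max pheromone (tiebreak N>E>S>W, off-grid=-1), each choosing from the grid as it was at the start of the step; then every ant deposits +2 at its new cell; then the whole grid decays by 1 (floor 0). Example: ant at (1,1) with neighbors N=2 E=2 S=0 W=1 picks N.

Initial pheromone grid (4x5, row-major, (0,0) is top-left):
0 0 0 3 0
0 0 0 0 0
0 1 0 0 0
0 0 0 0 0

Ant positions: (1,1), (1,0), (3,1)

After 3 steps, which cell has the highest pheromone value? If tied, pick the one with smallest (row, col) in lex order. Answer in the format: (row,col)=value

Answer: (2,1)=6

Derivation:
Step 1: ant0:(1,1)->S->(2,1) | ant1:(1,0)->N->(0,0) | ant2:(3,1)->N->(2,1)
  grid max=4 at (2,1)
Step 2: ant0:(2,1)->N->(1,1) | ant1:(0,0)->E->(0,1) | ant2:(2,1)->N->(1,1)
  grid max=3 at (1,1)
Step 3: ant0:(1,1)->S->(2,1) | ant1:(0,1)->S->(1,1) | ant2:(1,1)->S->(2,1)
  grid max=6 at (2,1)
Final grid:
  0 0 0 0 0
  0 4 0 0 0
  0 6 0 0 0
  0 0 0 0 0
Max pheromone 6 at (2,1)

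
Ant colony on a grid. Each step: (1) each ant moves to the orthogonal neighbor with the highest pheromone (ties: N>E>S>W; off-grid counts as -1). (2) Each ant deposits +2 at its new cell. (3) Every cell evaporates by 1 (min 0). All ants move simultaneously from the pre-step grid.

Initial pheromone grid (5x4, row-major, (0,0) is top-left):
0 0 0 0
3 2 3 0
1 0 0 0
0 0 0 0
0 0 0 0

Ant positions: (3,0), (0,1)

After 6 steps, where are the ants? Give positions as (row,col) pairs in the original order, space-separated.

Step 1: ant0:(3,0)->N->(2,0) | ant1:(0,1)->S->(1,1)
  grid max=3 at (1,1)
Step 2: ant0:(2,0)->N->(1,0) | ant1:(1,1)->E->(1,2)
  grid max=3 at (1,0)
Step 3: ant0:(1,0)->E->(1,1) | ant1:(1,2)->W->(1,1)
  grid max=5 at (1,1)
Step 4: ant0:(1,1)->E->(1,2) | ant1:(1,1)->E->(1,2)
  grid max=5 at (1,2)
Step 5: ant0:(1,2)->W->(1,1) | ant1:(1,2)->W->(1,1)
  grid max=7 at (1,1)
Step 6: ant0:(1,1)->E->(1,2) | ant1:(1,1)->E->(1,2)
  grid max=7 at (1,2)

(1,2) (1,2)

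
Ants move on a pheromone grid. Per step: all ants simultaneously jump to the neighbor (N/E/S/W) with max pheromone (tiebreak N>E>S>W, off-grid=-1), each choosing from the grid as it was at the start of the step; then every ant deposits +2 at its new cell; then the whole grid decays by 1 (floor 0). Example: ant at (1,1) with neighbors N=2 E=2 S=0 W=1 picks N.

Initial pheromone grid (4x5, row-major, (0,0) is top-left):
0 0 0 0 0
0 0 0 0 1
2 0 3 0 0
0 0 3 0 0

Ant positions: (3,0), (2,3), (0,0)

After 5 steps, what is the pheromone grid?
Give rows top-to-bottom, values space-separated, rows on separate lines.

After step 1: ants at (2,0),(2,2),(0,1)
  0 1 0 0 0
  0 0 0 0 0
  3 0 4 0 0
  0 0 2 0 0
After step 2: ants at (1,0),(3,2),(0,2)
  0 0 1 0 0
  1 0 0 0 0
  2 0 3 0 0
  0 0 3 0 0
After step 3: ants at (2,0),(2,2),(0,3)
  0 0 0 1 0
  0 0 0 0 0
  3 0 4 0 0
  0 0 2 0 0
After step 4: ants at (1,0),(3,2),(0,4)
  0 0 0 0 1
  1 0 0 0 0
  2 0 3 0 0
  0 0 3 0 0
After step 5: ants at (2,0),(2,2),(1,4)
  0 0 0 0 0
  0 0 0 0 1
  3 0 4 0 0
  0 0 2 0 0

0 0 0 0 0
0 0 0 0 1
3 0 4 0 0
0 0 2 0 0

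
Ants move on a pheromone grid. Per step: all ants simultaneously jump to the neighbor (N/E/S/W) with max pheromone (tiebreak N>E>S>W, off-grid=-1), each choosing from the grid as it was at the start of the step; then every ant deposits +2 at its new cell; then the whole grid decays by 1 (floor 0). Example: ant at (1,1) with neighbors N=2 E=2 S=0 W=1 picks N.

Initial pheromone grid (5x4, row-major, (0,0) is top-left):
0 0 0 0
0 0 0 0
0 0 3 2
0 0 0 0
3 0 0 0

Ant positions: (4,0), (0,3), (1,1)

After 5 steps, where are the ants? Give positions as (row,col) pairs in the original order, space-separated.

Step 1: ant0:(4,0)->N->(3,0) | ant1:(0,3)->S->(1,3) | ant2:(1,1)->N->(0,1)
  grid max=2 at (2,2)
Step 2: ant0:(3,0)->S->(4,0) | ant1:(1,3)->S->(2,3) | ant2:(0,1)->E->(0,2)
  grid max=3 at (4,0)
Step 3: ant0:(4,0)->N->(3,0) | ant1:(2,3)->W->(2,2) | ant2:(0,2)->E->(0,3)
  grid max=2 at (2,2)
Step 4: ant0:(3,0)->S->(4,0) | ant1:(2,2)->E->(2,3) | ant2:(0,3)->S->(1,3)
  grid max=3 at (4,0)
Step 5: ant0:(4,0)->N->(3,0) | ant1:(2,3)->N->(1,3) | ant2:(1,3)->S->(2,3)
  grid max=3 at (2,3)

(3,0) (1,3) (2,3)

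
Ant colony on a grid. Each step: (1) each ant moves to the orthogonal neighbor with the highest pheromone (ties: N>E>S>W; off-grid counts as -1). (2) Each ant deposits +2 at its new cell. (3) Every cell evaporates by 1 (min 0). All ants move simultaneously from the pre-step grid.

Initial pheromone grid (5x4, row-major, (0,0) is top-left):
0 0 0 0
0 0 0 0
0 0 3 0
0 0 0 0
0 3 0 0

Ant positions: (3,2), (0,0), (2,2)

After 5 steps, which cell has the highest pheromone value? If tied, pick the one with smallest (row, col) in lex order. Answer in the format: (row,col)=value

Step 1: ant0:(3,2)->N->(2,2) | ant1:(0,0)->E->(0,1) | ant2:(2,2)->N->(1,2)
  grid max=4 at (2,2)
Step 2: ant0:(2,2)->N->(1,2) | ant1:(0,1)->E->(0,2) | ant2:(1,2)->S->(2,2)
  grid max=5 at (2,2)
Step 3: ant0:(1,2)->S->(2,2) | ant1:(0,2)->S->(1,2) | ant2:(2,2)->N->(1,2)
  grid max=6 at (2,2)
Step 4: ant0:(2,2)->N->(1,2) | ant1:(1,2)->S->(2,2) | ant2:(1,2)->S->(2,2)
  grid max=9 at (2,2)
Step 5: ant0:(1,2)->S->(2,2) | ant1:(2,2)->N->(1,2) | ant2:(2,2)->N->(1,2)
  grid max=10 at (2,2)
Final grid:
  0 0 0 0
  0 0 9 0
  0 0 10 0
  0 0 0 0
  0 0 0 0
Max pheromone 10 at (2,2)

Answer: (2,2)=10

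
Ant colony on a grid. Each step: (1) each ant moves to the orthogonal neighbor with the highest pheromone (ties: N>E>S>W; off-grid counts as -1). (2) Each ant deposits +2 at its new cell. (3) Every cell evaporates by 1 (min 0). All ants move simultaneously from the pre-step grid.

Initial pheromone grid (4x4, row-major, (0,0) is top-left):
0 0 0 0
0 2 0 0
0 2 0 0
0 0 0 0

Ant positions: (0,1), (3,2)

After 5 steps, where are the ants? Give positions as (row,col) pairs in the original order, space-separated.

Step 1: ant0:(0,1)->S->(1,1) | ant1:(3,2)->N->(2,2)
  grid max=3 at (1,1)
Step 2: ant0:(1,1)->S->(2,1) | ant1:(2,2)->W->(2,1)
  grid max=4 at (2,1)
Step 3: ant0:(2,1)->N->(1,1) | ant1:(2,1)->N->(1,1)
  grid max=5 at (1,1)
Step 4: ant0:(1,1)->S->(2,1) | ant1:(1,1)->S->(2,1)
  grid max=6 at (2,1)
Step 5: ant0:(2,1)->N->(1,1) | ant1:(2,1)->N->(1,1)
  grid max=7 at (1,1)

(1,1) (1,1)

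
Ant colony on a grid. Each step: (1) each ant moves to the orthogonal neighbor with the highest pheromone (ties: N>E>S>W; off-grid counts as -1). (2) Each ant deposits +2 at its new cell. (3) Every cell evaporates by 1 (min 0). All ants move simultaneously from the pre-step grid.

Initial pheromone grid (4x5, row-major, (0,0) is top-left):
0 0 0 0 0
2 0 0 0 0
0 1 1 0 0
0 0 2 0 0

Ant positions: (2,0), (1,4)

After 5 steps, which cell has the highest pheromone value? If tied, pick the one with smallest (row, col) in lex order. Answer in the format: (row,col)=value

Answer: (1,0)=3

Derivation:
Step 1: ant0:(2,0)->N->(1,0) | ant1:(1,4)->N->(0,4)
  grid max=3 at (1,0)
Step 2: ant0:(1,0)->N->(0,0) | ant1:(0,4)->S->(1,4)
  grid max=2 at (1,0)
Step 3: ant0:(0,0)->S->(1,0) | ant1:(1,4)->N->(0,4)
  grid max=3 at (1,0)
Step 4: ant0:(1,0)->N->(0,0) | ant1:(0,4)->S->(1,4)
  grid max=2 at (1,0)
Step 5: ant0:(0,0)->S->(1,0) | ant1:(1,4)->N->(0,4)
  grid max=3 at (1,0)
Final grid:
  0 0 0 0 1
  3 0 0 0 0
  0 0 0 0 0
  0 0 0 0 0
Max pheromone 3 at (1,0)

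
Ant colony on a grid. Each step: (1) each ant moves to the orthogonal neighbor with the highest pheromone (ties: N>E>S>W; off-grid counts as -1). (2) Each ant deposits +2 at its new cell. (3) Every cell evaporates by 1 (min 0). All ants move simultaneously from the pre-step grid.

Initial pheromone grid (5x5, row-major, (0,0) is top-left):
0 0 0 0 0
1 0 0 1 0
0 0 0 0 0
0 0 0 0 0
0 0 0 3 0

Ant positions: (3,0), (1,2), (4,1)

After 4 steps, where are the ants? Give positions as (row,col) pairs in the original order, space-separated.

Step 1: ant0:(3,0)->N->(2,0) | ant1:(1,2)->E->(1,3) | ant2:(4,1)->N->(3,1)
  grid max=2 at (1,3)
Step 2: ant0:(2,0)->N->(1,0) | ant1:(1,3)->N->(0,3) | ant2:(3,1)->N->(2,1)
  grid max=1 at (0,3)
Step 3: ant0:(1,0)->N->(0,0) | ant1:(0,3)->S->(1,3) | ant2:(2,1)->N->(1,1)
  grid max=2 at (1,3)
Step 4: ant0:(0,0)->E->(0,1) | ant1:(1,3)->N->(0,3) | ant2:(1,1)->N->(0,1)
  grid max=3 at (0,1)

(0,1) (0,3) (0,1)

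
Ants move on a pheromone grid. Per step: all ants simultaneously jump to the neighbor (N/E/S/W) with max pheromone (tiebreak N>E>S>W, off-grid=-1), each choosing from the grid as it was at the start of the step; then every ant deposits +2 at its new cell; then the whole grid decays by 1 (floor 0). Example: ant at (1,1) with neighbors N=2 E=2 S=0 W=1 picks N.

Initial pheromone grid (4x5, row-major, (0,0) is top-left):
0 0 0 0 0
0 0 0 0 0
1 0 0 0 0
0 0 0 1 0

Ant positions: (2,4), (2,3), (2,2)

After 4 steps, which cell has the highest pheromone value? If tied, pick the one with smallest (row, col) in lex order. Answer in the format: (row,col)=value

Answer: (0,4)=3

Derivation:
Step 1: ant0:(2,4)->N->(1,4) | ant1:(2,3)->S->(3,3) | ant2:(2,2)->N->(1,2)
  grid max=2 at (3,3)
Step 2: ant0:(1,4)->N->(0,4) | ant1:(3,3)->N->(2,3) | ant2:(1,2)->N->(0,2)
  grid max=1 at (0,2)
Step 3: ant0:(0,4)->S->(1,4) | ant1:(2,3)->S->(3,3) | ant2:(0,2)->E->(0,3)
  grid max=2 at (3,3)
Step 4: ant0:(1,4)->N->(0,4) | ant1:(3,3)->N->(2,3) | ant2:(0,3)->E->(0,4)
  grid max=3 at (0,4)
Final grid:
  0 0 0 0 3
  0 0 0 0 0
  0 0 0 1 0
  0 0 0 1 0
Max pheromone 3 at (0,4)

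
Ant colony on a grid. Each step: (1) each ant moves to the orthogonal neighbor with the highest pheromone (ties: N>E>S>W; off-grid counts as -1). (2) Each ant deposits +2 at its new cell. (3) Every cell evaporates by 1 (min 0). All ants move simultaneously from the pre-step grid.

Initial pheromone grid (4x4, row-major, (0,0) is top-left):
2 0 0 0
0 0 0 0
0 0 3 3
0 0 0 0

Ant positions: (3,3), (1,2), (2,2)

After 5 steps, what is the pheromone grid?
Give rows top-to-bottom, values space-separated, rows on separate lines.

After step 1: ants at (2,3),(2,2),(2,3)
  1 0 0 0
  0 0 0 0
  0 0 4 6
  0 0 0 0
After step 2: ants at (2,2),(2,3),(2,2)
  0 0 0 0
  0 0 0 0
  0 0 7 7
  0 0 0 0
After step 3: ants at (2,3),(2,2),(2,3)
  0 0 0 0
  0 0 0 0
  0 0 8 10
  0 0 0 0
After step 4: ants at (2,2),(2,3),(2,2)
  0 0 0 0
  0 0 0 0
  0 0 11 11
  0 0 0 0
After step 5: ants at (2,3),(2,2),(2,3)
  0 0 0 0
  0 0 0 0
  0 0 12 14
  0 0 0 0

0 0 0 0
0 0 0 0
0 0 12 14
0 0 0 0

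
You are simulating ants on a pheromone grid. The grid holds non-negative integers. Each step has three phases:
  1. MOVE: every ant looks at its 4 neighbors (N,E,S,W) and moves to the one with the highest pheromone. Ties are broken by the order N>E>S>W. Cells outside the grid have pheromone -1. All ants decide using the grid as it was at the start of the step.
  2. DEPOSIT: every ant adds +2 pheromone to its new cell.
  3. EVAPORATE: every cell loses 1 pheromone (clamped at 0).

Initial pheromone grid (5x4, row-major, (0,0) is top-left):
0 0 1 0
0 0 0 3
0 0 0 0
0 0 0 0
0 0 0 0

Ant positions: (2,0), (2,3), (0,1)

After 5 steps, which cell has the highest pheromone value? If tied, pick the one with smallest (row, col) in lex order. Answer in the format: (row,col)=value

Step 1: ant0:(2,0)->N->(1,0) | ant1:(2,3)->N->(1,3) | ant2:(0,1)->E->(0,2)
  grid max=4 at (1,3)
Step 2: ant0:(1,0)->N->(0,0) | ant1:(1,3)->N->(0,3) | ant2:(0,2)->E->(0,3)
  grid max=3 at (0,3)
Step 3: ant0:(0,0)->E->(0,1) | ant1:(0,3)->S->(1,3) | ant2:(0,3)->S->(1,3)
  grid max=6 at (1,3)
Step 4: ant0:(0,1)->E->(0,2) | ant1:(1,3)->N->(0,3) | ant2:(1,3)->N->(0,3)
  grid max=5 at (0,3)
Step 5: ant0:(0,2)->E->(0,3) | ant1:(0,3)->S->(1,3) | ant2:(0,3)->S->(1,3)
  grid max=8 at (1,3)
Final grid:
  0 0 0 6
  0 0 0 8
  0 0 0 0
  0 0 0 0
  0 0 0 0
Max pheromone 8 at (1,3)

Answer: (1,3)=8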